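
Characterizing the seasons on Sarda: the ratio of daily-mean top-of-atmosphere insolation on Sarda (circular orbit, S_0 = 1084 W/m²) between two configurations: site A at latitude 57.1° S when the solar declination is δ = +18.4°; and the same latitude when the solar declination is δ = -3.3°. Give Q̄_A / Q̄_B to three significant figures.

— Configuration A (ϕ=-57.1°):
cos h₀ = −tan(-57.1°) tan(+18.400°) = 0.5142, h₀ = 1.0307 rad.
Bracket: h₀ sin ϕ sin δ + cos ϕ cos δ sin h₀ = 1.0307×-0.83962×0.31565 + 0.54317×0.94888×0.85767 = -0.273162 + 0.442046 = 0.168884.
Q̄ = (S_0/π) × [bracket] = (1084/π) × 0.168884 = 58.273 W/m².
— Configuration B (ϕ=-57.1°):
cos h₀ = −tan(-57.1°) tan(-3.300°) = -0.0891, h₀ = 1.6600 rad.
Bracket: h₀ sin ϕ sin δ + cos ϕ cos δ sin h₀ = 1.6600×-0.83962×-0.05756 + 0.54317×0.99834×0.99602 = 0.080225 + 0.540110 = 0.620335.
Q̄ = (S_0/π) × [bracket] = (1084/π) × 0.620335 = 214.05 W/m².
Ratio Q̄_A / Q̄_B = 58.273 / 214.05 = 0.2722.

Q̄_A / Q̄_B ≈ 0.272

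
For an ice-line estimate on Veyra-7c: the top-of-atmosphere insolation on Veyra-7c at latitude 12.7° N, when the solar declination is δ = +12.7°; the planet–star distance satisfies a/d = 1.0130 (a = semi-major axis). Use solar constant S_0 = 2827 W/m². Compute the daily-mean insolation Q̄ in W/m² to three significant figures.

cos h₀ = −tan(+12.7°) tan(+12.700°) = -0.0508, h₀ = 1.6216 rad.
Bracket: h₀ sin ϕ sin δ + cos ϕ cos δ sin h₀ = 1.6216×0.21985×0.21985 + 0.97553×0.97553×0.99871 = 0.078378 + 0.950431 = 1.028809.
Inverse-square distance factor (a/d)² = 1.0130² = 1.026169.
Q̄ = (S_0/π) × 1.026169 × [bracket] = (2827/π) × 1.026169 × 1.028809 = 950.0 W/m².

Q̄ ≈ 950 W/m²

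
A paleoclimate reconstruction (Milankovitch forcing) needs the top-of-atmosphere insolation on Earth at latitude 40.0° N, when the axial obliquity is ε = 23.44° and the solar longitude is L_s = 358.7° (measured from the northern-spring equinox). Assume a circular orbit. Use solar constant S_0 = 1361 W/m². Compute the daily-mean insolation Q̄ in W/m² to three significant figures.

Solar declination: sin δ = sin ε · sin L_s = sin 23.44° × sin 358.7° = -0.00902, so δ = -0.517°.
cos h₀ = −tan(+40.0°) tan(-0.517°) = 0.0076, h₀ = 1.5632 rad.
Bracket: h₀ sin ϕ sin δ + cos ϕ cos δ sin h₀ = 1.5632×0.64279×-0.00902 + 0.76604×0.99996×0.99997 = -0.009063 + 0.765986 = 0.756923.
Q̄ = (S_0/π) × [bracket] = (1361/π) × 0.756923 = 327.9 W/m².

Q̄ ≈ 328 W/m²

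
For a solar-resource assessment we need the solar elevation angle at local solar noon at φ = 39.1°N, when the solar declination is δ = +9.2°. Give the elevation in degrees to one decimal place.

At local noon the hour angle is zero, so the zenith angle equals |φ − δ| = |+39.1° − (+9.200°)| = 29.900°.
Elevation = 90° − 29.900° = 60.1°.

60.1°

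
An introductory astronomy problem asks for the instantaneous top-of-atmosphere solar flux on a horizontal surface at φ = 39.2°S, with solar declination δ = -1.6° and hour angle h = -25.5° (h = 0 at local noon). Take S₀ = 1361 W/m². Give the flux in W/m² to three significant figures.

cos θ_z = sin φ sin δ + cos φ cos δ cos h = 0.017647 + 0.699181 = 0.716828.
Flux = S₀ · cos θ_z = 1361 × 0.716828 = 975.6 W/m².

976 W/m²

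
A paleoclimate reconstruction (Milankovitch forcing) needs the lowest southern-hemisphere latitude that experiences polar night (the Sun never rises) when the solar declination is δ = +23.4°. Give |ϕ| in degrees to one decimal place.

|ϕ| = 66.6°

Polar night requires cos h₀ = −tan ϕ tan δ ≥ 1, i.e. tan ϕ tan δ ≤ −1.
The boundary is |tan ϕ| · |tan δ| = 1, so |ϕ| = 90° − |δ| = 90° − 23.4° = 66.6° in the southern hemisphere.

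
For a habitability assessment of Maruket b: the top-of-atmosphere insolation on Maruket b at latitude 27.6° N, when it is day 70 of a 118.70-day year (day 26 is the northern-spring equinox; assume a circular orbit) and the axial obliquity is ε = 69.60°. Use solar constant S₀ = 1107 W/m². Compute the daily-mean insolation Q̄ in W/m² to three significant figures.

Solar longitude: λ_s = 360° × (70 − 26)/118.70 = 133.446°.
sin δ = sin 69.60° × sin 133.446° = 0.68049, so δ = +42.882°.
cos H₀ = −tan(+27.6°) tan(+42.882°) = -0.4855, H₀ = 2.0777 rad.
Bracket: H₀ sin φ sin δ + cos φ cos δ sin H₀ = 2.0777×0.46330×0.68049 + 0.88620×0.73276×0.87424 = 0.655039 + 0.567707 = 1.222746.
Q̄ = (S₀/π) × [bracket] = (1107/π) × 1.222746 = 430.9 W/m².

Q̄ ≈ 431 W/m²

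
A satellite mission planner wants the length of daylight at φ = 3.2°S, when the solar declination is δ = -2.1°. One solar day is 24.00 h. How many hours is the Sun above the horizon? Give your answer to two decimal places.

12.02 h

cos H₀ = −tan φ · tan δ = −tan(-3.2°) × tan(-2.100°) = -0.0021, so H₀ = 1.5728 rad = 90.12°.
Daylight = 2H₀/(2π) × 24.00 h = (1.5728/π) × 24.00 = 12.02 h.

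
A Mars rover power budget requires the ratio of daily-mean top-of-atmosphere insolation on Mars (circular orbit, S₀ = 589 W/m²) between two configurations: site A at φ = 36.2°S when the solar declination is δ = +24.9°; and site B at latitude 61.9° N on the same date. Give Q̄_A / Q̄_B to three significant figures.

Q̄_A / Q̄_B ≈ 0.324

— Configuration A (φ=-36.2°):
cos H₀ = −tan(-36.2°) tan(+24.900°) = 0.3397, H₀ = 1.2242 rad.
Bracket: H₀ sin φ sin δ + cos φ cos δ sin H₀ = 1.2242×-0.59061×0.42104 + 0.80696×0.90704×0.94052 = -0.304422 + 0.688409 = 0.383987.
Q̄ = (S₀/π) × [bracket] = (589/π) × 0.383987 = 71.992 W/m².
— Configuration B (φ=+61.9°):
cos H₀ = −tan(+61.9°) tan(+24.900°) = -0.8693, H₀ = 2.6247 rad.
Bracket: H₀ sin φ sin δ + cos φ cos δ sin H₀ = 2.6247×0.88213×0.42104 + 0.47101×0.90704×0.49421 = 0.974845 + 0.211139 = 1.185984.
Q̄ = (S₀/π) × [bracket] = (589/π) × 1.185984 = 222.35 W/m².
Ratio Q̄_A / Q̄_B = 71.992 / 222.35 = 0.3238.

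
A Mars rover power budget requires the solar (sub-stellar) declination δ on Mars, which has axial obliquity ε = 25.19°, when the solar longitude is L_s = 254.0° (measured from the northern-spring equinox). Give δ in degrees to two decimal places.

sin δ = sin ε · sin L_s = sin 25.19° × sin 254.0° = -0.409134.
δ = arcsin(-0.409134) = -24.15°.

δ = -24.15°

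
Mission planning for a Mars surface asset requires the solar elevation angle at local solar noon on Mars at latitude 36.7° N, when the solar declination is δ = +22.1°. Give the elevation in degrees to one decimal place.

At local noon the hour angle is zero, so the zenith angle equals |φ − δ| = |+36.7° − (+22.100°)| = 14.600°.
Elevation = 90° − 14.600° = 75.4°.

75.4°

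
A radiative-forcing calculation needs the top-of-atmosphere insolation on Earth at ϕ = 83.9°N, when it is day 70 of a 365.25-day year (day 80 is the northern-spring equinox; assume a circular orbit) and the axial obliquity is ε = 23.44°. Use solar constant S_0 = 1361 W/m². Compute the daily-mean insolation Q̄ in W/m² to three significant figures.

Q̄ ≈ 9.59 W/m²

Solar longitude: L_s = 360° × (70 − 80)/365.25 = -9.856°, i.e. -9.856° + 360° = 350.144°.
sin δ = sin 23.44° × sin 350.144° = -0.06809, so δ = -3.904°.
cos h₀ = −tan(+83.9°) tan(-3.904°) = 0.6386, h₀ = 0.8781 rad.
Bracket: h₀ sin ϕ sin δ + cos ϕ cos δ sin h₀ = 0.8781×0.99434×-0.06809 + 0.10626×0.99768×0.76951 = -0.059451 + 0.081578 = 0.022127.
Q̄ = (S_0/π) × [bracket] = (1361/π) × 0.022127 = 9.586 W/m².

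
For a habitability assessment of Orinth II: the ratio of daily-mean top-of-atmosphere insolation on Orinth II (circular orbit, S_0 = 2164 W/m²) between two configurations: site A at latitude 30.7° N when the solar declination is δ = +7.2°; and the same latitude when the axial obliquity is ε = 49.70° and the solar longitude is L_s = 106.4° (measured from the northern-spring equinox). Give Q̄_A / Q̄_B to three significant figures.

Q̄_A / Q̄_B ≈ 0.737

— Configuration A (ϕ=+30.7°):
cos h₀ = −tan(+30.7°) tan(+7.200°) = -0.0750, h₀ = 1.6459 rad.
Bracket: h₀ sin ϕ sin δ + cos ϕ cos δ sin h₀ = 1.6459×0.51054×0.12533 + 0.85985×0.99211×0.99718 = 0.105315 + 0.850660 = 0.955975.
Q̄ = (S_0/π) × [bracket] = (2164/π) × 0.955975 = 658.50 W/m².
— Configuration B (ϕ=+30.7°):
Solar declination: sin δ = sin ε · sin L_s = sin 49.70° × sin 106.4° = 0.73164, so δ = +47.024°.
cos h₀ = −tan(+30.7°) tan(+47.024°) = -0.6373, h₀ = 2.2617 rad.
Bracket: h₀ sin ϕ sin δ + cos ϕ cos δ sin h₀ = 2.2617×0.51054×0.73164 + 0.85985×0.68169×0.77065 = 0.844816 + 0.451717 = 1.296533.
Q̄ = (S_0/π) × [bracket] = (2164/π) × 1.296533 = 893.08 W/m².
Ratio Q̄_A / Q̄_B = 658.50 / 893.08 = 0.7373.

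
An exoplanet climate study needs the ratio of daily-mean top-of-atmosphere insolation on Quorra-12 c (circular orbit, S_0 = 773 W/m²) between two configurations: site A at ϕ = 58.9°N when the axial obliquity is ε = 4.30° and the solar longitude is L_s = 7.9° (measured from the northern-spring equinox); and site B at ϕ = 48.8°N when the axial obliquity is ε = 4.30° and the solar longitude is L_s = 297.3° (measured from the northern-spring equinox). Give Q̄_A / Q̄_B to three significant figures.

— Configuration A (ϕ=+58.9°):
Solar declination: sin δ = sin ε · sin L_s = sin 4.30° × sin 7.9° = 0.01031, so δ = +0.590°.
cos h₀ = −tan(+58.9°) tan(+0.590°) = -0.0171, h₀ = 1.5879 rad.
Bracket: h₀ sin ϕ sin δ + cos ϕ cos δ sin h₀ = 1.5879×0.85627×0.01031 + 0.51653×0.99995×0.99985 = 0.014018 + 0.516427 = 0.530445.
Q̄ = (S_0/π) × [bracket] = (773/π) × 0.530445 = 130.52 W/m².
— Configuration B (ϕ=+48.8°):
Solar declination: sin δ = sin ε · sin L_s = sin 4.30° × sin 297.3° = -0.06663, so δ = -3.820°.
cos h₀ = −tan(+48.8°) tan(-3.820°) = 0.0763, h₀ = 1.4944 rad.
Bracket: h₀ sin ϕ sin δ + cos ϕ cos δ sin h₀ = 1.4944×0.75241×-0.06663 + 0.65869×0.99778×0.99709 = -0.074919 + 0.655315 = 0.580396.
Q̄ = (S_0/π) × [bracket] = (773/π) × 0.580396 = 142.81 W/m².
Ratio Q̄_A / Q̄_B = 130.52 / 142.81 = 0.9139.

Q̄_A / Q̄_B ≈ 0.914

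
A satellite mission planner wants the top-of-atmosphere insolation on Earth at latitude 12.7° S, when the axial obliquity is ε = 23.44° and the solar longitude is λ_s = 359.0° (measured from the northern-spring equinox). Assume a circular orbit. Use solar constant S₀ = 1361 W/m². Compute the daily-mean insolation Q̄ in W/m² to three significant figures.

Q̄ ≈ 424 W/m²

Solar declination: sin δ = sin ε · sin λ_s = sin 23.44° × sin 359.0° = -0.00694, so δ = -0.398°.
cos H₀ = −tan(-12.7°) tan(-0.398°) = -0.0016, H₀ = 1.5724 rad.
Bracket: H₀ sin φ sin δ + cos φ cos δ sin H₀ = 1.5724×-0.21985×-0.00694 + 0.97553×0.99998×1.00000 = 0.002399 + 0.975510 = 0.977909.
Q̄ = (S₀/π) × [bracket] = (1361/π) × 0.977909 = 423.6 W/m².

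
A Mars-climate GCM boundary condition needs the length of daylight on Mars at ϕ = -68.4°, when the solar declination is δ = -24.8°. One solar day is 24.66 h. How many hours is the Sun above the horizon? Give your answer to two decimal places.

24.66 h

Sunrise equation: cos h₀ = −tan ϕ · tan δ = -1.1670 ≤ −1, so the Sun never sets (polar day) and h₀ = π.
Daylight = 2h₀/(2π) × 24.66 h = (3.1416/π) × 24.66 = 24.66 h.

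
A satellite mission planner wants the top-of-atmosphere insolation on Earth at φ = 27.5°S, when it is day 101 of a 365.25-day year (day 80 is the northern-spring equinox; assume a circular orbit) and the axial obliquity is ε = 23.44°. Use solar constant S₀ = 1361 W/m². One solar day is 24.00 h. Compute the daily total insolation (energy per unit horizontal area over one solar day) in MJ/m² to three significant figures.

29.1 MJ/m²

Solar longitude: λ_s = 360° × (101 − 80)/365.25 = 20.698°.
sin δ = sin 23.44° × sin 20.698° = 0.14060, so δ = +8.082°.
cos H₀ = −tan(-27.5°) tan(+8.082°) = 0.0739, H₀ = 1.4968 rad.
Bracket: H₀ sin φ sin δ + cos φ cos δ sin H₀ = 1.4968×-0.46175×0.14060 + 0.88701×0.99007×0.99726 = -0.097175 + 0.875796 = 0.778621.
Q̄ = (S₀/π) × [bracket] = (1361/π) × 0.778621 = 337.31 W/m².
Daily total = Q̄ × 24.00 h × 3600 s/h = 337.31 × 24.00 × 3600 / 10⁶ = 29.14 MJ/m².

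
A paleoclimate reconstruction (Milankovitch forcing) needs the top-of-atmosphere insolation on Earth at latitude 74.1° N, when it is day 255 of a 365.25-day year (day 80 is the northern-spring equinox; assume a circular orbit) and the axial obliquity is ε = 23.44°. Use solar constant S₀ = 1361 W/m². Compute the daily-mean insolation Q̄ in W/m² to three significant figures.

Q̄ ≈ 155 W/m²

Solar longitude: λ_s = 360° × (255 − 80)/365.25 = 172.485°.
sin δ = sin 23.44° × sin 172.485° = 0.05203, so δ = +2.982°.
cos H₀ = −tan(+74.1°) tan(+2.982°) = -0.1829, H₀ = 1.7547 rad.
Bracket: H₀ sin φ sin δ + cos φ cos δ sin H₀ = 1.7547×0.96174×0.05203 + 0.27396×0.99865×0.98313 = 0.087804 + 0.268975 = 0.356779.
Q̄ = (S₀/π) × [bracket] = (1361/π) × 0.356779 = 154.6 W/m².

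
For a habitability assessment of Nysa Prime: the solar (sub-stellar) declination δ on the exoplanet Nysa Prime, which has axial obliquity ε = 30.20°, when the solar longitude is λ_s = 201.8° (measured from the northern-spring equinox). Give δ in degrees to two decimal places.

δ = -10.77°

sin δ = sin ε · sin λ_s = sin 30.20° × sin 201.8° = -0.186805.
δ = arcsin(-0.186805) = -10.77°.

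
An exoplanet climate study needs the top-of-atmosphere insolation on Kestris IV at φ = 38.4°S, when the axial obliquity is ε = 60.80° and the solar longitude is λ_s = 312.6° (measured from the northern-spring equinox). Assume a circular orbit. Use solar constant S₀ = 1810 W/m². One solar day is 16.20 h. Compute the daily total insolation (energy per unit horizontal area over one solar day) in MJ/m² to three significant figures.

Solar declination: sin δ = sin ε · sin λ_s = sin 60.80° × sin 312.6° = -0.64256, so δ = -39.983°.
cos H₀ = −tan(-38.4°) tan(-39.983°) = -0.6647, H₀ = 2.2978 rad.
Bracket: H₀ sin φ sin δ + cos φ cos δ sin H₀ = 2.2978×-0.62115×-0.64256 + 0.78369×0.76624×0.74715 = 0.917112 + 0.448660 = 1.365772.
Q̄ = (S₀/π) × [bracket] = (1810/π) × 1.365772 = 786.88 W/m².
Daily total = Q̄ × 16.20 h × 3600 s/h = 786.88 × 16.20 × 3600 / 10⁶ = 45.89 MJ/m².

45.9 MJ/m²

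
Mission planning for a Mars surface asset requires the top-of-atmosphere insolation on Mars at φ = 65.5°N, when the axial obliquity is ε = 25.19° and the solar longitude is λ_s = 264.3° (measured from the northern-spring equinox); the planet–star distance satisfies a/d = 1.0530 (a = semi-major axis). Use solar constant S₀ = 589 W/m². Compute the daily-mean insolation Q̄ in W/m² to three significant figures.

Q̄ ≈ 0.00 W/m²

Solar declination: sin δ = sin ε · sin λ_s = sin 25.19° × sin 264.3° = -0.42352, so δ = -25.057°.
cos H₀ = −tan(+65.5°) tan(-25.057°) = 1.0259 ≥ 1 ⇒ polar night, H₀ = 0 and Q̄ = 0.
Inverse-square distance factor (a/d)² = 1.0530² = 1.108809.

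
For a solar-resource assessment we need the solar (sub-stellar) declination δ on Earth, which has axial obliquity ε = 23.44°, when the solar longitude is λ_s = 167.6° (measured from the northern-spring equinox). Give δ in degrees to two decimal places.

δ = +4.90°

sin δ = sin ε · sin λ_s = sin 23.44° × sin 167.6° = 0.085419.
δ = arcsin(0.085419) = +4.90°.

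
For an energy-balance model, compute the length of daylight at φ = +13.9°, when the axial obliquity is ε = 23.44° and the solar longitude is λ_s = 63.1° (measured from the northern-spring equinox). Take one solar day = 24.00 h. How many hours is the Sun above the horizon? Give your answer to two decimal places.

12.72 h

Solar declination: sin δ = sin ε · sin λ_s = sin 23.44° × sin 63.1° = 0.35475, so δ = +20.778°.
cos H₀ = −tan φ · tan δ = −tan(+13.9°) × tan(+20.778°) = -0.0939, so H₀ = 1.6648 rad = 95.39°.
Daylight = 2H₀/(2π) × 24.00 h = (1.6648/π) × 24.00 = 12.72 h.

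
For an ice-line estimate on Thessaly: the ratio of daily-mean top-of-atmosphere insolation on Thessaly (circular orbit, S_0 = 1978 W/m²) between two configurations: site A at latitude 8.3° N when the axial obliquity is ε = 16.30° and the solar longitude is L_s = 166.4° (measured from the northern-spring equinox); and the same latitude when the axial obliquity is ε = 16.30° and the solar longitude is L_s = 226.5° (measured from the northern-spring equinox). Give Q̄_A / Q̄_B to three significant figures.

Q̄_A / Q̄_B ≈ 1.09

— Configuration A (ϕ=+8.3°):
Solar declination: sin δ = sin ε · sin L_s = sin 16.30° × sin 166.4° = 0.06600, so δ = +3.784°.
cos h₀ = −tan(+8.3°) tan(+3.784°) = -0.0096, h₀ = 1.5804 rad.
Bracket: h₀ sin ϕ sin δ + cos ϕ cos δ sin h₀ = 1.5804×0.14436×0.06600 + 0.98953×0.99782×0.99995 = 0.015058 + 0.987323 = 1.002381.
Q̄ = (S_0/π) × [bracket] = (1978/π) × 1.002381 = 631.12 W/m².
— Configuration B (ϕ=+8.3°):
Solar declination: sin δ = sin ε · sin L_s = sin 16.30° × sin 226.5° = -0.20359, so δ = -11.747°.
cos h₀ = −tan(+8.3°) tan(-11.747°) = 0.0303, h₀ = 1.5405 rad.
Bracket: h₀ sin ϕ sin δ + cos ϕ cos δ sin h₀ = 1.5405×0.14436×-0.20359 + 0.98953×0.97906×0.99954 = -0.045276 + 0.968364 = 0.923088.
Q̄ = (S_0/π) × [bracket] = (1978/π) × 0.923088 = 581.19 W/m².
Ratio Q̄_A / Q̄_B = 631.12 / 581.19 = 1.086.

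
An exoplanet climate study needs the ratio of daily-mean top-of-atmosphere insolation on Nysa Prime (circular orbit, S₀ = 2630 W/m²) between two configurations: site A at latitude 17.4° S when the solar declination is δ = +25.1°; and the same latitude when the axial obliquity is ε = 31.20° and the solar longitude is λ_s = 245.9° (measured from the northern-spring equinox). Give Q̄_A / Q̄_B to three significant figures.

— Configuration A (φ=-17.4°):
cos H₀ = −tan(-17.4°) tan(+25.100°) = 0.1468, H₀ = 1.4235 rad.
Bracket: H₀ sin φ sin δ + cos φ cos δ sin H₀ = 1.4235×-0.29904×0.42420 + 0.95424×0.90557×0.98917 = -0.180575 + 0.854773 = 0.674198.
Q̄ = (S₀/π) × [bracket] = (2630/π) × 0.674198 = 564.41 W/m².
— Configuration B (φ=-17.4°):
Solar declination: sin δ = sin ε · sin λ_s = sin 31.20° × sin 245.9° = -0.47287, so δ = -28.221°.
cos H₀ = −tan(-17.4°) tan(-28.221°) = -0.1682, H₀ = 1.7398 rad.
Bracket: H₀ sin φ sin δ + cos φ cos δ sin H₀ = 1.7398×-0.29904×-0.47287 + 0.95424×0.88113×0.98576 = 0.246020 + 0.828836 = 1.074856.
Q̄ = (S₀/π) × [bracket] = (2630/π) × 1.074856 = 899.82 W/m².
Ratio Q̄_A / Q̄_B = 564.41 / 899.82 = 0.6272.

Q̄_A / Q̄_B ≈ 0.627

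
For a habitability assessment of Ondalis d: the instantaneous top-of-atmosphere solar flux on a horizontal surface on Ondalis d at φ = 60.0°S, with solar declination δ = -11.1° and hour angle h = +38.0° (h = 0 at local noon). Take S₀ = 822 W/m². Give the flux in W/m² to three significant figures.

cos θ_z = sin φ sin δ + cos φ cos δ cos h = 0.166729 + 0.386635 = 0.553364.
Flux = S₀ · cos θ_z = 822 × 0.553364 = 454.9 W/m².

455 W/m²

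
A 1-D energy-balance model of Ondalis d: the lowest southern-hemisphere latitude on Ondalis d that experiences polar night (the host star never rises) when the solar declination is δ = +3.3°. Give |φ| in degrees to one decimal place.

Polar night requires cos H₀ = −tan φ tan δ ≥ 1, i.e. tan φ tan δ ≤ −1.
The boundary is |tan φ| · |tan δ| = 1, so |φ| = 90° − |δ| = 90° − 3.3° = 86.7° in the southern hemisphere.

|φ| = 86.7°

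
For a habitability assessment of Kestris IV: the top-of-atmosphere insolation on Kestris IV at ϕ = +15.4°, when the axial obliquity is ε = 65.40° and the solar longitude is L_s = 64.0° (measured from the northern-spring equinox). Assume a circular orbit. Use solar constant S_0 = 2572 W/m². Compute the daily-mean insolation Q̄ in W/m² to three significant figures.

Q̄ ≈ 769 W/m²

Solar declination: sin δ = sin ε · sin L_s = sin 65.40° × sin 64.0° = 0.81722, so δ = +54.807°.
cos h₀ = −tan(+15.4°) tan(+54.807°) = -0.3906, h₀ = 1.9720 rad.
Bracket: h₀ sin ϕ sin δ + cos ϕ cos δ sin h₀ = 1.9720×0.26556×0.81722 + 0.96410×0.57633×0.92057 = 0.427965 + 0.511505 = 0.939470.
Q̄ = (S_0/π) × [bracket] = (2572/π) × 0.939470 = 769.1 W/m².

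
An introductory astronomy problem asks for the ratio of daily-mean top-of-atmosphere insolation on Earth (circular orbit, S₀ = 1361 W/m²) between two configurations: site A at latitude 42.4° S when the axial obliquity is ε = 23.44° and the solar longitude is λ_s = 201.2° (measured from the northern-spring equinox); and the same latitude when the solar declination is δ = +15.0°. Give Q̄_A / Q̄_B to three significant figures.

— Configuration A (φ=-42.4°):
Solar declination: sin δ = sin ε · sin λ_s = sin 23.44° × sin 201.2° = -0.14385, so δ = -8.271°.
cos H₀ = −tan(-42.4°) tan(-8.271°) = -0.1327, H₀ = 1.7039 rad.
Bracket: H₀ sin φ sin δ + cos φ cos δ sin H₀ = 1.7039×-0.67430×-0.14385 + 0.73846×0.98960×0.99115 = 0.165275 + 0.724313 = 0.889588.
Q̄ = (S₀/π) × [bracket] = (1361/π) × 0.889588 = 385.39 W/m².
— Configuration B (φ=-42.4°):
cos H₀ = −tan(-42.4°) tan(+15.000°) = 0.2447, H₀ = 1.3236 rad.
Bracket: H₀ sin φ sin δ + cos φ cos δ sin H₀ = 1.3236×-0.67430×0.25882 + 0.73846×0.96593×0.96961 = -0.230998 + 0.691623 = 0.460625.
Q̄ = (S₀/π) × [bracket] = (1361/π) × 0.460625 = 199.55 W/m².
Ratio Q̄_A / Q̄_B = 385.39 / 199.55 = 1.931.

Q̄_A / Q̄_B ≈ 1.93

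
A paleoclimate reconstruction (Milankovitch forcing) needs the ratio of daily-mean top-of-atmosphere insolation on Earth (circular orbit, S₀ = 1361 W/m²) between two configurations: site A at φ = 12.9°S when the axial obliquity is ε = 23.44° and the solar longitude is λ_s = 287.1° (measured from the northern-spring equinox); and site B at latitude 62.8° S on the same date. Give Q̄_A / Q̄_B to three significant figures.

— Configuration A (φ=-12.9°):
Solar declination: sin δ = sin ε · sin λ_s = sin 23.44° × sin 287.1° = -0.38020, so δ = -22.346°.
cos H₀ = −tan(-12.9°) tan(-22.346°) = -0.0941, H₀ = 1.6651 rad.
Bracket: H₀ sin φ sin δ + cos φ cos δ sin H₀ = 1.6651×-0.22325×-0.38020 + 0.97476×0.92490×0.99556 = 0.141333 + 0.897553 = 1.038886.
Q̄ = (S₀/π) × [bracket] = (1361/π) × 1.038886 = 450.07 W/m².
— Configuration B (φ=-62.8°):
cos H₀ = −tan(-62.8°) tan(-22.346°) = -0.7999, H₀ = 2.4979 rad.
Bracket: H₀ sin φ sin δ + cos φ cos δ sin H₀ = 2.4979×-0.88942×-0.38020 + 0.45710×0.92490×0.60018 = 0.844684 + 0.253739 = 1.098423.
Q̄ = (S₀/π) × [bracket] = (1361/π) × 1.098423 = 475.86 W/m².
Ratio Q̄_A / Q̄_B = 450.07 / 475.86 = 0.9458.

Q̄_A / Q̄_B ≈ 0.946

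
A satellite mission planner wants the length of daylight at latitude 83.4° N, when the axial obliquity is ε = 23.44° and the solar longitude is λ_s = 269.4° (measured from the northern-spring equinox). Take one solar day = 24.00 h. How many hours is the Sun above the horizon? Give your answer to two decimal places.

Solar declination: sin δ = sin ε · sin λ_s = sin 23.44° × sin 269.4° = -0.39777, so δ = -23.439°.
cos H₀ = −tan φ · tan δ = 3.7470 ≥ 1, so the Sun never rises (polar night) and H₀ = 0.
Daylight = 2H₀/(2π) × 24.00 h = (0.0000/π) × 24.00 = 0.00 h.

0.00 h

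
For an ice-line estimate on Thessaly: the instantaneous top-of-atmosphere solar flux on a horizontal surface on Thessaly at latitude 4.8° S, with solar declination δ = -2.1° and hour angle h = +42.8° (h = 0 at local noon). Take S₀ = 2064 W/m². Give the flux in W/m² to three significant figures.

cos θ_z = sin φ sin δ + cos φ cos δ cos h = 0.003066 + 0.730666 = 0.733732.
Flux = S₀ · cos θ_z = 2064 × 0.733732 = 1514 W/m².

1.51e+03 W/m²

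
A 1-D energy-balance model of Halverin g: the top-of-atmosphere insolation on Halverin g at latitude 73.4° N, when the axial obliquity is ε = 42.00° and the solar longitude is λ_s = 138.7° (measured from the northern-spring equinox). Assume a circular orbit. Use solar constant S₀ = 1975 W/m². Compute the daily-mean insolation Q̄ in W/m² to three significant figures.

Solar declination: sin δ = sin ε · sin λ_s = sin 42.00° × sin 138.7° = 0.44163, so δ = +26.208°.
cos H₀ = −tan(+73.4°) tan(+26.208°) = -1.6511 ≤ −1 ⇒ polar day, H₀ = π.
Bracket: H₀ sin φ sin δ + cos φ cos δ sin H₀ = 3.1416×0.95832×0.44163 + 0.28569×0.89720×0.00000 = 1.329597 + 0.000000 = 1.329597.
Q̄ = (S₀/π) × [bracket] = (1975/π) × 1.329597 = 835.9 W/m².

Q̄ ≈ 836 W/m²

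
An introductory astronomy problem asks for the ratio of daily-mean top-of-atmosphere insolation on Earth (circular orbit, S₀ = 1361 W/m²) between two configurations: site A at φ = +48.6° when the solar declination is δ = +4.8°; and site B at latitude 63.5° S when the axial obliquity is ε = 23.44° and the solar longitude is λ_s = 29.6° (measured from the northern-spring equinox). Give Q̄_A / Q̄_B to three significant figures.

— Configuration A (φ=+48.6°):
cos H₀ = −tan(+48.6°) tan(+4.800°) = -0.0952, H₀ = 1.6662 rad.
Bracket: H₀ sin φ sin δ + cos φ cos δ sin H₀ = 1.6662×0.75011×0.08368 + 0.66131×0.99649×0.99545 = 0.104586 + 0.655990 = 0.760576.
Q̄ = (S₀/π) × [bracket] = (1361/π) × 0.760576 = 329.50 W/m².
— Configuration B (φ=-63.5°):
Solar declination: sin δ = sin ε · sin λ_s = sin 23.44° × sin 29.6° = 0.19648, so δ = +11.331°.
cos H₀ = −tan(-63.5°) tan(+11.331°) = 0.4019, H₀ = 1.1572 rad.
Bracket: H₀ sin φ sin δ + cos φ cos δ sin H₀ = 1.1572×-0.89493×0.19648 + 0.44620×0.98051×0.91567 = -0.203477 + 0.400609 = 0.197132.
Q̄ = (S₀/π) × [bracket] = (1361/π) × 0.197132 = 85.401 W/m².
Ratio Q̄_A / Q̄_B = 329.50 / 85.401 = 3.858.

Q̄_A / Q̄_B ≈ 3.86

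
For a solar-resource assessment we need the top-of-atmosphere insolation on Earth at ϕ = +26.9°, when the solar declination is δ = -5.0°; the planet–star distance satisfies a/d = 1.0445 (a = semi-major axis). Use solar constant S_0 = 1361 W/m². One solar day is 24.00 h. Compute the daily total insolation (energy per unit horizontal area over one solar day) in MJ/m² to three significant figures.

33.8 MJ/m²

cos h₀ = −tan(+26.9°) tan(-5.000°) = 0.0444, h₀ = 1.5264 rad.
Bracket: h₀ sin ϕ sin δ + cos ϕ cos δ sin h₀ = 1.5264×0.45243×-0.08716 + 0.89180×0.99619×0.99901 = -0.060192 + 0.887523 = 0.827331.
Inverse-square distance factor (a/d)² = 1.0445² = 1.090980.
Q̄ = (S_0/π) × 1.090980 × [bracket] = (1361/π) × 1.090980 × 0.827331 = 391.02 W/m².
Daily total = Q̄ × 24.00 h × 3600 s/h = 391.02 × 24.00 × 3600 / 10⁶ = 33.78 MJ/m².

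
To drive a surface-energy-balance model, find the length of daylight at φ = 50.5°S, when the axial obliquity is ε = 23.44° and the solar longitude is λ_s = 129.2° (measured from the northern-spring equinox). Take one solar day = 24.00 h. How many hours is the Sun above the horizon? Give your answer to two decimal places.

8.91 h

Solar declination: sin δ = sin ε · sin λ_s = sin 23.44° × sin 129.2° = 0.30826, so δ = +17.955°.
cos H₀ = −tan φ · tan δ = −tan(-50.5°) × tan(+17.955°) = 0.3931, so H₀ = 1.1668 rad = 66.85°.
Daylight = 2H₀/(2π) × 24.00 h = (1.1668/π) × 24.00 = 8.91 h.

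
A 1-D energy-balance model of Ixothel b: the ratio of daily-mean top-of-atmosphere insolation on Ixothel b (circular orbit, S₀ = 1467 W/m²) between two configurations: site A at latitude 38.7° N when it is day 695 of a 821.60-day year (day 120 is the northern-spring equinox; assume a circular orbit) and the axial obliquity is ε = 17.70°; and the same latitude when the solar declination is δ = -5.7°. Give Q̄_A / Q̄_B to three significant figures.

Q̄_A / Q̄_B ≈ 0.712

— Configuration A (φ=+38.7°):
Solar longitude: λ_s = 360° × (695 − 120)/821.60 = 251.947°.
sin δ = sin 17.70° × sin 251.947° = -0.28907, so δ = -16.802°.
cos H₀ = −tan(+38.7°) tan(-16.802°) = 0.2419, H₀ = 1.3265 rad.
Bracket: H₀ sin φ sin δ + cos φ cos δ sin H₀ = 1.3265×0.62524×-0.28907 + 0.78043×0.95731×0.97030 = -0.239749 + 0.724924 = 0.485175.
Q̄ = (S₀/π) × [bracket] = (1467/π) × 0.485175 = 226.56 W/m².
— Configuration B (φ=+38.7°):
cos H₀ = −tan(+38.7°) tan(-5.700°) = 0.0800, H₀ = 1.4907 rad.
Bracket: H₀ sin φ sin δ + cos φ cos δ sin H₀ = 1.4907×0.62524×-0.09932 + 0.78043×0.99506×0.99680 = -0.092571 + 0.774090 = 0.681519.
Q̄ = (S₀/π) × [bracket] = (1467/π) × 0.681519 = 318.24 W/m².
Ratio Q̄_A / Q̄_B = 226.56 / 318.24 = 0.7119.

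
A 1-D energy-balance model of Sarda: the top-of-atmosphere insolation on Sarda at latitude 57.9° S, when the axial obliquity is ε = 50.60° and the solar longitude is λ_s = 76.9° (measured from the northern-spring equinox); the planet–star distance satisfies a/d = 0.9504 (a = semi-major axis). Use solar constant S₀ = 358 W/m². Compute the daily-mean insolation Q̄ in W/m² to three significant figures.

Q̄ ≈ 0.00 W/m²

Solar declination: sin δ = sin ε · sin λ_s = sin 50.60° × sin 76.9° = 0.75262, so δ = +48.818°.
cos H₀ = −tan(-57.9°) tan(+48.818°) = 1.8221 ≥ 1 ⇒ polar night, H₀ = 0 and Q̄ = 0.
Inverse-square distance factor (a/d)² = 0.9504² = 0.903260.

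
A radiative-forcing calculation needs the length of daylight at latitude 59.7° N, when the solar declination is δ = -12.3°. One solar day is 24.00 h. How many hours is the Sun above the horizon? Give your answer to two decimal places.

9.08 h

cos H₀ = −tan φ · tan δ = −tan(+59.7°) × tan(-12.300°) = 0.3731, so H₀ = 1.1884 rad = 68.09°.
Daylight = 2H₀/(2π) × 24.00 h = (1.1884/π) × 24.00 = 9.08 h.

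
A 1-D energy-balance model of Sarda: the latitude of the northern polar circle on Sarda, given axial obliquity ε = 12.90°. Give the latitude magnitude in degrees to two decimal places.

The polar circle is the lowest latitude that experiences at least one full rotation of continuous daylight at the northern-summer solstice; it lies at |φ| = 90° − ε = 90° − 12.90° = 77.10°.

77.10°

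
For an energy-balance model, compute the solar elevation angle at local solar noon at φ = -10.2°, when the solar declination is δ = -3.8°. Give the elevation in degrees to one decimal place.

83.6°

At local noon the hour angle is zero, so the zenith angle equals |φ − δ| = |-10.2° − (-3.800°)| = 6.400°.
Elevation = 90° − 6.400° = 83.6°.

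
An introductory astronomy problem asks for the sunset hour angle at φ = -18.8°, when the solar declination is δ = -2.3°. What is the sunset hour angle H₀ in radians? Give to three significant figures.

cos H₀ = −tan φ · tan δ = −tan(-18.8°) × tan(-2.300°) = -0.0137, so H₀ = 1.5845 rad = 90.78°.

H₀ = 1.58 rad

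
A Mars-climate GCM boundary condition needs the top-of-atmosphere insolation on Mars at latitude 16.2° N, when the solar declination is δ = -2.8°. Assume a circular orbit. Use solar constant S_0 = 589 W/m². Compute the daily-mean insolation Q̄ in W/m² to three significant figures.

Q̄ ≈ 176 W/m²

cos h₀ = −tan(+16.2°) tan(-2.800°) = 0.0142, h₀ = 1.5566 rad.
Bracket: h₀ sin ϕ sin δ + cos ϕ cos δ sin h₀ = 1.5566×0.27899×-0.04885 + 0.96029×0.99881×0.99990 = -0.021214 + 0.959051 = 0.937837.
Q̄ = (S_0/π) × [bracket] = (589/π) × 0.937837 = 175.8 W/m².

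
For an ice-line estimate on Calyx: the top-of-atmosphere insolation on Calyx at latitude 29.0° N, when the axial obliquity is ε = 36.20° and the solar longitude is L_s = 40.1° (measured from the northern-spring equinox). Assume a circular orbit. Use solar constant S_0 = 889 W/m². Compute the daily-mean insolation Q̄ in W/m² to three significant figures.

Q̄ ≈ 317 W/m²

Solar declination: sin δ = sin ε · sin L_s = sin 36.20° × sin 40.1° = 0.38042, so δ = +22.360°.
cos h₀ = −tan(+29.0°) tan(+22.360°) = -0.2280, h₀ = 1.8008 rad.
Bracket: h₀ sin ϕ sin δ + cos ϕ cos δ sin h₀ = 1.8008×0.48481×0.38042 + 0.87462×0.92481×0.97366 = 0.332124 + 0.787552 = 1.119676.
Q̄ = (S_0/π) × [bracket] = (889/π) × 1.119676 = 316.8 W/m².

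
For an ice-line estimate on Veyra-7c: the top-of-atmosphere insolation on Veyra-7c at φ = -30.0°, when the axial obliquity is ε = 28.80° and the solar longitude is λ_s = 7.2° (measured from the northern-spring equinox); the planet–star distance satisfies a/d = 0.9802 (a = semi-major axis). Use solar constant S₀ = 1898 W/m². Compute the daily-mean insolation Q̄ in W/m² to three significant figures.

Q̄ ≈ 475 W/m²

Solar declination: sin δ = sin ε · sin λ_s = sin 28.80° × sin 7.2° = 0.06038, so δ = +3.462°.
cos H₀ = −tan(-30.0°) tan(+3.462°) = 0.0349, H₀ = 1.5359 rad.
Bracket: H₀ sin φ sin δ + cos φ cos δ sin H₀ = 1.5359×-0.50000×0.06038 + 0.86603×0.99818×0.99939 = -0.046369 + 0.863927 = 0.817558.
Inverse-square distance factor (a/d)² = 0.9802² = 0.960792.
Q̄ = (S₀/π) × 0.960792 × [bracket] = (1898/π) × 0.960792 × 0.817558 = 474.6 W/m².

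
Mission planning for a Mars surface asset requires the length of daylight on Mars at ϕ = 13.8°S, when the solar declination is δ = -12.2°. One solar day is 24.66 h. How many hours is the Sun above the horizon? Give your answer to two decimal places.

cos h₀ = −tan ϕ · tan δ = −tan(-13.8°) × tan(-12.200°) = -0.0531, so h₀ = 1.6239 rad = 93.04°.
Daylight = 2h₀/(2π) × 24.66 h = (1.6239/π) × 24.66 = 12.75 h.

12.75 h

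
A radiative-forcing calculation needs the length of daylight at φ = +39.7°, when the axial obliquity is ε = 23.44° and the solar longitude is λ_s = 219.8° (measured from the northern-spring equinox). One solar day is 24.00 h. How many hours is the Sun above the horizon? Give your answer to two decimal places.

10.32 h

Solar declination: sin δ = sin ε · sin λ_s = sin 23.44° × sin 219.8° = -0.25463, so δ = -14.752°.
cos H₀ = −tan φ · tan δ = −tan(+39.7°) × tan(-14.752°) = 0.2186, so H₀ = 1.3504 rad = 77.37°.
Daylight = 2H₀/(2π) × 24.00 h = (1.3504/π) × 24.00 = 10.32 h.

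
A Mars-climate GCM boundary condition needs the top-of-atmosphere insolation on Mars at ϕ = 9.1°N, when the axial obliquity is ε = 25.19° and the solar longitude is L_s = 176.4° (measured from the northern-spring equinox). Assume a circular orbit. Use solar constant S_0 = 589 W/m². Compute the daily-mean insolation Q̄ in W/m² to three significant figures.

Solar declination: sin δ = sin ε · sin L_s = sin 25.19° × sin 176.4° = 0.02672, so δ = +1.531°.
cos h₀ = −tan(+9.1°) tan(+1.531°) = -0.0043, h₀ = 1.5751 rad.
Bracket: h₀ sin ϕ sin δ + cos ϕ cos δ sin h₀ = 1.5751×0.15816×0.02672 + 0.98741×0.99964×0.99999 = 0.006656 + 0.987045 = 0.993701.
Q̄ = (S_0/π) × [bracket] = (589/π) × 0.993701 = 186.3 W/m².

Q̄ ≈ 186 W/m²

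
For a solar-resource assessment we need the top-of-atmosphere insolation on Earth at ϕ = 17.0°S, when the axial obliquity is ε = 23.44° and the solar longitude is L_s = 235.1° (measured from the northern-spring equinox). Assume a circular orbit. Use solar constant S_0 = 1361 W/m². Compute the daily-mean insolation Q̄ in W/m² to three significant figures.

Q̄ ≈ 459 W/m²

Solar declination: sin δ = sin ε · sin L_s = sin 23.44° × sin 235.1° = -0.32625, so δ = -19.041°.
cos h₀ = −tan(-17.0°) tan(-19.041°) = -0.1055, h₀ = 1.6765 rad.
Bracket: h₀ sin ϕ sin δ + cos ϕ cos δ sin h₀ = 1.6765×-0.29237×-0.32625 + 0.95630×0.94528×0.99442 = 0.159914 + 0.898927 = 1.058841.
Q̄ = (S_0/π) × [bracket] = (1361/π) × 1.058841 = 458.7 W/m².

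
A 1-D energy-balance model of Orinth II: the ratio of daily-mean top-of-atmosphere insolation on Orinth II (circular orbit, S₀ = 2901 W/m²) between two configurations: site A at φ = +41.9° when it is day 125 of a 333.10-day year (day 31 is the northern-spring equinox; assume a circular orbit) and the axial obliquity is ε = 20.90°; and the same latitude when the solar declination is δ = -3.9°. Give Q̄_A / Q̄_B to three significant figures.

Q̄_A / Q̄_B ≈ 1.64

— Configuration A (φ=+41.9°):
Solar longitude: λ_s = 360° × (125 − 31)/333.10 = 101.591°.
sin δ = sin 20.90° × sin 101.591° = 0.34946, so δ = +20.454°.
cos H₀ = −tan(+41.9°) tan(+20.454°) = -0.3347, H₀ = 1.9120 rad.
Bracket: H₀ sin φ sin δ + cos φ cos δ sin H₀ = 1.9120×0.66783×0.34946 + 0.74431×0.93695×0.94234 = 0.446222 + 0.657170 = 1.103392.
Q̄ = (S₀/π) × [bracket] = (2901/π) × 1.103392 = 1018.9 W/m².
— Configuration B (φ=+41.9°):
cos H₀ = −tan(+41.9°) tan(-3.900°) = 0.0612, H₀ = 1.5096 rad.
Bracket: H₀ sin φ sin δ + cos φ cos δ sin H₀ = 1.5096×0.66783×-0.06802 + 0.74431×0.99768×0.99813 = -0.068575 + 0.741195 = 0.672620.
Q̄ = (S₀/π) × [bracket] = (2901/π) × 0.672620 = 621.11 W/m².
Ratio Q̄_A / Q̄_B = 1018.9 / 621.11 = 1.640.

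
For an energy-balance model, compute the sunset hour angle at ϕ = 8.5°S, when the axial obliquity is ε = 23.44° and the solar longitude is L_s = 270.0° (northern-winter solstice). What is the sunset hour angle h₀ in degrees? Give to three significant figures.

h₀ = 93.7°

Solar declination: sin δ = sin ε · sin L_s = sin 23.44° × sin 270.0° = -0.39779, so δ = -23.440°.
cos h₀ = −tan ϕ · tan δ = −tan(-8.5°) × tan(-23.440°) = -0.0648, so h₀ = 1.6356 rad = 93.72°.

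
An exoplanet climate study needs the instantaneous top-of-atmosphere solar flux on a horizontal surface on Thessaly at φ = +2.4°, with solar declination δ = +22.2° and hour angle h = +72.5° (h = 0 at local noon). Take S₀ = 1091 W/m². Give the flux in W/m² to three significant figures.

cos θ_z = sin φ sin δ + cos φ cos δ cos h = 0.015822 + 0.278170 = 0.293992.
Flux = S₀ · cos θ_z = 1091 × 0.293992 = 320.7 W/m².

321 W/m²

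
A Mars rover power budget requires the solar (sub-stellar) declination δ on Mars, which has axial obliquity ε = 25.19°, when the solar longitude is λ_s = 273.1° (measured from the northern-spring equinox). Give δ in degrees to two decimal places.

δ = -25.15°

sin δ = sin ε · sin λ_s = sin 25.19° × sin 273.1° = -0.424999.
δ = arcsin(-0.424999) = -25.15°.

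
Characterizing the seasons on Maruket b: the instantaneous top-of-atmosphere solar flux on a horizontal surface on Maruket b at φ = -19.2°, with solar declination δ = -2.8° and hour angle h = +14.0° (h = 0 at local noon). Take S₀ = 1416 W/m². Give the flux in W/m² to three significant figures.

cos θ_z = sin φ sin δ + cos φ cos δ cos h = 0.016065 + 0.915230 = 0.931295.
Flux = S₀ · cos θ_z = 1416 × 0.931295 = 1319 W/m².

1.32e+03 W/m²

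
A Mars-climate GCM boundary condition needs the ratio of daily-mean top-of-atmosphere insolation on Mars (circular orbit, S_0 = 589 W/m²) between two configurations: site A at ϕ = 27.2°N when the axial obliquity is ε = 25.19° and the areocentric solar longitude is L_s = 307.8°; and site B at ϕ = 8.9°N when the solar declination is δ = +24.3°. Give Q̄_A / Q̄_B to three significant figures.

— Configuration A (ϕ=+27.2°):
sin δ = sin 25.19° × sin 307.8° = -0.33631, so δ = -19.652°.
cos h₀ = −tan(+27.2°) tan(-19.652°) = 0.1835, h₀ = 1.3862 rad.
Bracket: h₀ sin ϕ sin δ + cos ϕ cos δ sin h₀ = 1.3862×0.45710×-0.33631 + 0.88942×0.94175×0.98301 = -0.213097 + 0.823380 = 0.610283.
Q̄ = (S_0/π) × [bracket] = (589/π) × 0.610283 = 114.42 W/m².
— Configuration B (ϕ=+8.9°):
cos h₀ = −tan(+8.9°) tan(+24.300°) = -0.0707, h₀ = 1.6416 rad.
Bracket: h₀ sin ϕ sin δ + cos ϕ cos δ sin h₀ = 1.6416×0.15471×0.41151 + 0.98796×0.91140×0.99750 = 0.104512 + 0.898176 = 1.002688.
Q̄ = (S_0/π) × [bracket] = (589/π) × 1.002688 = 187.99 W/m².
Ratio Q̄_A / Q̄_B = 114.42 / 187.99 = 0.6086.

Q̄_A / Q̄_B ≈ 0.609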